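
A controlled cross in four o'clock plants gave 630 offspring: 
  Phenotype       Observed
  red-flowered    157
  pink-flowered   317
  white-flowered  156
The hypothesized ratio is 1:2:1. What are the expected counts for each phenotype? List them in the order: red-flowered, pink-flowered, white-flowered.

157.5, 315, 157.5

The 1:2:1 ratio has 4 parts, so with N = 630 the expected counts are:
  red-flowered: 630 × 1/4 = 157.5
  pink-flowered: 630 × 2/4 = 315
  white-flowered: 630 × 1/4 = 157.5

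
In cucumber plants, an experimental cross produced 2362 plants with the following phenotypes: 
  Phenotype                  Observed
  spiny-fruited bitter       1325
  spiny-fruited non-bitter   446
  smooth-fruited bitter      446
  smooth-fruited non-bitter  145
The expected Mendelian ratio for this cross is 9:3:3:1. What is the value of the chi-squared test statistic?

0.101

The 9:3:3:1 ratio has 16 parts, so with N = 2362 the expected counts are:
  spiny-fruited bitter: 2362 × 9/16 = 1328.625
  spiny-fruited non-bitter: 2362 × 3/16 = 442.875
  smooth-fruited bitter: 2362 × 3/16 = 442.875
  smooth-fruited non-bitter: 2362 × 1/16 = 147.625
χ² = Σ (O − E)² / E
  spiny-fruited bitter: (1325 − 1328.625)² / 1328.625 = 0.0099
  spiny-fruited non-bitter: (446 − 442.875)² / 442.875 = 0.0221
  smooth-fruited bitter: (446 − 442.875)² / 442.875 = 0.0221
  smooth-fruited non-bitter: (145 − 147.625)² / 147.625 = 0.0467
χ² = 0.0099 + 0.0221 + 0.0221 + 0.0467 = 0.1008 ≈ 0.101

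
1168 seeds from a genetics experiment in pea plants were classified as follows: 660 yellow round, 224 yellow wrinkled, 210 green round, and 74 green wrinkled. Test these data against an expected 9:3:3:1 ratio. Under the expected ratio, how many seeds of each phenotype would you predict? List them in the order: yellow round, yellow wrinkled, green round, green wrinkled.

657, 219, 219, 73

Total ratio parts = 16. Expected numbers out of 1168:
  yellow round: 1168 × 9/16 = 657
  yellow wrinkled: 1168 × 3/16 = 219
  green round: 1168 × 3/16 = 219
  green wrinkled: 1168 × 1/16 = 73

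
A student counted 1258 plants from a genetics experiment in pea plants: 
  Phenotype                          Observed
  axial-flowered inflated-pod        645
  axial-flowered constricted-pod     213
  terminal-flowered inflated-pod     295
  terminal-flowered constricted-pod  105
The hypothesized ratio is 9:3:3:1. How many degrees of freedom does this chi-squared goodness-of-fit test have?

3

A goodness-of-fit test with 4 phenotype classes has df = 4 − 1 = 3.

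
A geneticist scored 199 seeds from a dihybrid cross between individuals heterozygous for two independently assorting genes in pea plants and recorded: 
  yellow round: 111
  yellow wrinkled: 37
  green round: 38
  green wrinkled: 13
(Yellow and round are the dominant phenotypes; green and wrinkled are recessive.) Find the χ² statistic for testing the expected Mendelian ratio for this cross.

A dihybrid F₂ with independent assortment and complete dominance at both loci gives a 9:3:3:1 phenotypic ratio.
Under the 9:3:3:1 hypothesis (Σ ratio = 16, N = 199):
  yellow round: 199 × 9/16 = 111.9375
  yellow wrinkled: 199 × 3/16 = 37.3125
  green round: 199 × 3/16 = 37.3125
  green wrinkled: 199 × 1/16 = 12.4375
χ² = Σ (O − E)² / E
  yellow round: (111 − 111.9375)² / 111.9375 = 0.0079
  yellow wrinkled: (37 − 37.3125)² / 37.3125 = 0.0026
  green round: (38 − 37.3125)² / 37.3125 = 0.0127
  green wrinkled: (13 − 12.4375)² / 12.4375 = 0.0254
χ² = 0.0079 + 0.0026 + 0.0127 + 0.0254 = 0.0486 ≈ 0.049

0.049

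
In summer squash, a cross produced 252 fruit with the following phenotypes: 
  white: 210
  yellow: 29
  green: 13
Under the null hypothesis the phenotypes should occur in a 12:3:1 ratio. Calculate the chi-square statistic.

The 12:3:1 ratio has 16 parts, so with N = 252 the expected counts are:
  white: 252 × 12/16 = 189
  yellow: 252 × 3/16 = 47.25
  green: 252 × 1/16 = 15.75
χ² = Σ (O − E)² / E
  white: (210 − 189)² / 189 = 2.3333
  yellow: (29 − 47.25)² / 47.25 = 7.0489
  green: (13 − 15.75)² / 15.75 = 0.4802
χ² = 2.3333 + 7.0489 + 0.4802 = 9.8624 ≈ 9.862

9.862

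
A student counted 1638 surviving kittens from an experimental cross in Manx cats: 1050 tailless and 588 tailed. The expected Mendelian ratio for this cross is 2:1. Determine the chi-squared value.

4.846

Total ratio parts = 3. Expected numbers out of 1638:
  tailless: 1638 × 2/3 = 1092
  tailed: 1638 × 1/3 = 546
χ² = Σ (O − E)² / E
  tailless: (1050 − 1092)² / 1092 = 1.6154
  tailed: (588 − 546)² / 546 = 3.2308
χ² = 1.6154 + 3.2308 = 4.8462 ≈ 4.846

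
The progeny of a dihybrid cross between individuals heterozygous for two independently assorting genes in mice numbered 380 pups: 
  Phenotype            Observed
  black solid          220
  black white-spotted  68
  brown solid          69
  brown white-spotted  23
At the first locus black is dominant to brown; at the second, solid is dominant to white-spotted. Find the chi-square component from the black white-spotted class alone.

0.148

A dihybrid F₂ with independent assortment and complete dominance at both loci gives a 9:3:3:1 phenotypic ratio.
Expected counts for N = 380 under a 9:3:3:1 ratio (total parts = 16):
  black solid: 380 × 9/16 = 213.75
  black white-spotted: 380 × 3/16 = 71.25
  brown solid: 380 × 3/16 = 71.25
  brown white-spotted: 380 × 1/16 = 23.75
Contribution of black white-spotted: (68 − 71.25)² / 71.25 = 0.1482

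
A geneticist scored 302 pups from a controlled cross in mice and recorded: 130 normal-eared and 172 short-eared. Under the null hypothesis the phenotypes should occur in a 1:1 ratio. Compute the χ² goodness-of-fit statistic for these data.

Total ratio parts = 2. Expected numbers out of 302:
  normal-eared: 302 × 1/2 = 151
  short-eared: 302 × 1/2 = 151
χ² = Σ (O − E)² / E
  normal-eared: (130 − 151)² / 151 = 2.9205
  short-eared: (172 − 151)² / 151 = 2.9205
χ² = 2.9205 + 2.9205 = 5.841

5.841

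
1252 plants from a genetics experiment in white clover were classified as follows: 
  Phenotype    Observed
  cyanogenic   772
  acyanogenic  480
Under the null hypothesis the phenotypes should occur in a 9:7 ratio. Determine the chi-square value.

14.898

Under the 9:7 hypothesis (Σ ratio = 16, N = 1252):
  cyanogenic: 1252 × 9/16 = 704.25
  acyanogenic: 1252 × 7/16 = 547.75
χ² = Σ (O − E)² / E
  cyanogenic: (772 − 704.25)² / 704.25 = 6.5177
  acyanogenic: (480 − 547.75)² / 547.75 = 8.3798
χ² = 6.5177 + 8.3798 = 14.8975 ≈ 14.898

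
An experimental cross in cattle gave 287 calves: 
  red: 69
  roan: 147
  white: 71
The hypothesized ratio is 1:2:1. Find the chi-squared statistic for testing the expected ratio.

Under the 1:2:1 hypothesis (Σ ratio = 4, N = 287):
  red: 287 × 1/4 = 71.75
  roan: 287 × 2/4 = 143.5
  white: 287 × 1/4 = 71.75
χ² = Σ (O − E)² / E
  red: (69 − 71.75)² / 71.75 = 0.1054
  roan: (147 − 143.5)² / 143.5 = 0.0854
  white: (71 − 71.75)² / 71.75 = 0.0078
χ² = 0.1054 + 0.0854 + 0.0078 = 0.1986 ≈ 0.199

0.199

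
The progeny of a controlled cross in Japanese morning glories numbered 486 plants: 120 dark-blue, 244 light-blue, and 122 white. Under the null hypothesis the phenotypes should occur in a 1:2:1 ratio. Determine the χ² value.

Total ratio parts = 4. Expected numbers out of 486:
  dark-blue: 486 × 1/4 = 121.5
  light-blue: 486 × 2/4 = 243
  white: 486 × 1/4 = 121.5
χ² = Σ (O − E)² / E
  dark-blue: (120 − 121.5)² / 121.5 = 0.0185
  light-blue: (244 − 243)² / 243 = 0.0041
  white: (122 − 121.5)² / 121.5 = 0.0021
χ² = 0.0185 + 0.0041 + 0.0021 = 0.0247 ≈ 0.025

0.025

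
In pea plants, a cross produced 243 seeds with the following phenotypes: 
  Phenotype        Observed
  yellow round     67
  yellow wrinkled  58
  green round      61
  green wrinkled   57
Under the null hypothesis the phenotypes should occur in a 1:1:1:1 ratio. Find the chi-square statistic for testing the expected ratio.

1.000

Under the 1:1:1:1 hypothesis (Σ ratio = 4, N = 243):
  yellow round: 243 × 1/4 = 60.75
  yellow wrinkled: 243 × 1/4 = 60.75
  green round: 243 × 1/4 = 60.75
  green wrinkled: 243 × 1/4 = 60.75
χ² = Σ (O − E)² / E
  yellow round: (67 − 60.75)² / 60.75 = 0.6430
  yellow wrinkled: (58 − 60.75)² / 60.75 = 0.1245
  green round: (61 − 60.75)² / 60.75 = 0.0010
  green wrinkled: (57 − 60.75)² / 60.75 = 0.2315
χ² = 0.6430 + 0.1245 + 0.0010 + 0.2315 = 1.000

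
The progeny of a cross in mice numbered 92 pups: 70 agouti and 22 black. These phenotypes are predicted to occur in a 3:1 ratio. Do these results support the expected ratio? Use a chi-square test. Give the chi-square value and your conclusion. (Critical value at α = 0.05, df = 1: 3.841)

Total ratio parts = 4. Expected numbers out of 92:
  agouti: 92 × 3/4 = 69
  black: 92 × 1/4 = 23
χ² = Σ (O − E)² / E
  agouti: (70 − 69)² / 69 = 0.0145
  black: (22 − 23)² / 23 = 0.0435
χ² = 0.0145 + 0.0435 = 0.058
Degrees of freedom = 2 − 1 = 1; critical value at α = 0.05 is 3.841.
Since 0.058 < 3.841, we fail to reject the null hypothesis — the data are consistent with the 3:1 ratio.

0.058; consistent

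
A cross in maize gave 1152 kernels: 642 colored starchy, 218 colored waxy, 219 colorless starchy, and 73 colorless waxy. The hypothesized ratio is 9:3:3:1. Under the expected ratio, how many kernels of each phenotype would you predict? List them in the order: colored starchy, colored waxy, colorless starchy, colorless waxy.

648, 216, 216, 72

The 9:3:3:1 ratio has 16 parts, so with N = 1152 the expected counts are:
  colored starchy: 1152 × 9/16 = 648
  colored waxy: 1152 × 3/16 = 216
  colorless starchy: 1152 × 3/16 = 216
  colorless waxy: 1152 × 1/16 = 72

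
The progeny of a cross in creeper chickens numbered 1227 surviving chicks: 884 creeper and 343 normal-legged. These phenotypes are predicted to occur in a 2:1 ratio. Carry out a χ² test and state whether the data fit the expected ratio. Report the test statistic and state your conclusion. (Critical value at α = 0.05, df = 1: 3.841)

Under the 2:1 hypothesis (Σ ratio = 3, N = 1227):
  creeper: 1227 × 2/3 = 818
  normal-legged: 1227 × 1/3 = 409
χ² = Σ (O − E)² / E
  creeper: (884 − 818)² / 818 = 5.3252
  normal-legged: (343 − 409)² / 409 = 10.6504
χ² = 5.3252 + 10.6504 = 15.9756 ≈ 15.976
Degrees of freedom = 2 − 1 = 1; critical value at α = 0.05 is 3.841.
Since 15.976 > 3.841, we reject the null hypothesis — the data do not fit the 2:1 ratio.

15.976; not consistent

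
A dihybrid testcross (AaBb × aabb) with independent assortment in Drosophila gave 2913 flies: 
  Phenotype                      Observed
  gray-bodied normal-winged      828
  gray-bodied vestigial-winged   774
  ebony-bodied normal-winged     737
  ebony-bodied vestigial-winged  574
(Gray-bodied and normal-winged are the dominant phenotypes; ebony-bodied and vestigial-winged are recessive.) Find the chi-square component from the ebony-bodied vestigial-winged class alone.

A dihybrid testcross with independent assortment gives a 1:1:1:1 ratio.
The 1:1:1:1 ratio has 4 parts, so with N = 2913 the expected counts are:
  gray-bodied normal-winged: 2913 × 1/4 = 728.25
  gray-bodied vestigial-winged: 2913 × 1/4 = 728.25
  ebony-bodied normal-winged: 2913 × 1/4 = 728.25
  ebony-bodied vestigial-winged: 2913 × 1/4 = 728.25
Contribution of ebony-bodied vestigial-winged: (574 − 728.25)² / 728.25 = 32.6716

32.672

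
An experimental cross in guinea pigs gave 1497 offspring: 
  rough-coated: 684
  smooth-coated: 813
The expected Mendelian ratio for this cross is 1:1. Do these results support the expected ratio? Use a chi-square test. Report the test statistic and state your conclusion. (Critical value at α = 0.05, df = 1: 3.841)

11.116; not consistent

Under the 1:1 hypothesis (Σ ratio = 2, N = 1497):
  rough-coated: 1497 × 1/2 = 748.5
  smooth-coated: 1497 × 1/2 = 748.5
χ² = Σ (O − E)² / E
  rough-coated: (684 − 748.5)² / 748.5 = 5.5581
  smooth-coated: (813 − 748.5)² / 748.5 = 5.5581
χ² = 5.5581 + 5.5581 = 11.1162 ≈ 11.116
Degrees of freedom = 2 − 1 = 1; critical value at α = 0.05 is 3.841.
Since 11.116 > 3.841, we reject the null hypothesis — the data do not fit the 1:1 ratio.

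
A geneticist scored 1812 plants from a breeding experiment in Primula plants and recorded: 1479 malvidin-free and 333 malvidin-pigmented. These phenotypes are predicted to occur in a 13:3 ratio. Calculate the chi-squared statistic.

0.165

Expected counts for N = 1812 under a 13:3 ratio (total parts = 16):
  malvidin-free: 1812 × 13/16 = 1472.25
  malvidin-pigmented: 1812 × 3/16 = 339.75
χ² = Σ (O − E)² / E
  malvidin-free: (1479 − 1472.25)² / 1472.25 = 0.0309
  malvidin-pigmented: (333 − 339.75)² / 339.75 = 0.1341
χ² = 0.0309 + 0.1341 = 0.165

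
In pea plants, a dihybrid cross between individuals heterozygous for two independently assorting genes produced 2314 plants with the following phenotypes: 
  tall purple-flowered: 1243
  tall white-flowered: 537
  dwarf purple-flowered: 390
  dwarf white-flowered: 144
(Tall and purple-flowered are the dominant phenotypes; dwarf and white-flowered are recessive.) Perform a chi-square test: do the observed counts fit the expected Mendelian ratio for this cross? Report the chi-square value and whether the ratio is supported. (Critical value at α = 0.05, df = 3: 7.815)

A dihybrid F₂ with independent assortment and complete dominance at both loci gives a 9:3:3:1 phenotypic ratio.
The 9:3:3:1 ratio has 16 parts, so with N = 2314 the expected counts are:
  tall purple-flowered: 2314 × 9/16 = 1301.625
  tall white-flowered: 2314 × 3/16 = 433.875
  dwarf purple-flowered: 2314 × 3/16 = 433.875
  dwarf white-flowered: 2314 × 1/16 = 144.625
χ² = Σ (O − E)² / E
  tall purple-flowered: (1243 − 1301.625)² / 1301.625 = 2.6405
  tall white-flowered: (537 − 433.875)² / 433.875 = 24.5111
  dwarf purple-flowered: (390 − 433.875)² / 433.875 = 4.4368
  dwarf white-flowered: (144 − 144.625)² / 144.625 = 0.0027
χ² = 2.6405 + 24.5111 + 4.4368 + 0.0027 = 31.5911 ≈ 31.591
Degrees of freedom = 4 − 1 = 3; critical value at α = 0.05 is 7.815.
Since 31.591 > 7.815, we reject the null hypothesis — the data do not fit the 9:3:3:1 ratio.

31.591; not consistent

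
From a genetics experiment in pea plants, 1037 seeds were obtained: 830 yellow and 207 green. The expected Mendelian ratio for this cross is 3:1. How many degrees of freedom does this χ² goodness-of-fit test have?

1

A goodness-of-fit test with 2 phenotype classes has df = 2 − 1 = 1.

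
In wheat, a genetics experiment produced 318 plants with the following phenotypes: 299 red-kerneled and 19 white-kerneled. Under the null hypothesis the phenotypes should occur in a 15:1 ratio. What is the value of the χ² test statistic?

Expected counts for N = 318 under a 15:1 ratio (total parts = 16):
  red-kerneled: 318 × 15/16 = 298.125
  white-kerneled: 318 × 1/16 = 19.875
χ² = Σ (O − E)² / E
  red-kerneled: (299 − 298.125)² / 298.125 = 0.0026
  white-kerneled: (19 − 19.875)² / 19.875 = 0.0385
χ² = 0.0026 + 0.0385 = 0.0411 ≈ 0.041

0.041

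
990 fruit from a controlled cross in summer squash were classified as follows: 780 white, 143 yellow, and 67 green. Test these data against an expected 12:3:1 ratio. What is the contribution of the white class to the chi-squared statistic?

Under the 12:3:1 hypothesis (Σ ratio = 16, N = 990):
  white: 990 × 12/16 = 742.5
  yellow: 990 × 3/16 = 185.625
  green: 990 × 1/16 = 61.875
Contribution of white: (780 − 742.5)² / 742.5 = 1.8939

1.894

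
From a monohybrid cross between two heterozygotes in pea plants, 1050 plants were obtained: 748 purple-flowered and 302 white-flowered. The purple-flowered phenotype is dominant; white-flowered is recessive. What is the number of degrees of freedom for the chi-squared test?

For a monohybrid cross between heterozygotes with complete dominance, the expected phenotypic ratio is 3:1.
A goodness-of-fit test with 2 phenotype classes has df = 2 − 1 = 1.

1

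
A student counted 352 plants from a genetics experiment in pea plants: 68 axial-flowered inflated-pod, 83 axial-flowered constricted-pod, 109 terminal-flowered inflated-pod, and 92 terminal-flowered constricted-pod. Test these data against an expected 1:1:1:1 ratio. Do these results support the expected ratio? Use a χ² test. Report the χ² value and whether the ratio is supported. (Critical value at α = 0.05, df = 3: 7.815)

The 1:1:1:1 ratio has 4 parts, so with N = 352 the expected counts are:
  axial-flowered inflated-pod: 352 × 1/4 = 88
  axial-flowered constricted-pod: 352 × 1/4 = 88
  terminal-flowered inflated-pod: 352 × 1/4 = 88
  terminal-flowered constricted-pod: 352 × 1/4 = 88
χ² = Σ (O − E)² / E
  axial-flowered inflated-pod: (68 − 88)² / 88 = 4.5455
  axial-flowered constricted-pod: (83 − 88)² / 88 = 0.2841
  terminal-flowered inflated-pod: (109 − 88)² / 88 = 5.0114
  terminal-flowered constricted-pod: (92 − 88)² / 88 = 0.1818
χ² = 4.5455 + 0.2841 + 5.0114 + 0.1818 = 10.0228 ≈ 10.023
Degrees of freedom = 4 − 1 = 3; critical value at α = 0.05 is 7.815.
Since 10.023 > 7.815, we reject the null hypothesis — the data do not fit the 1:1:1:1 ratio.

10.023; not consistent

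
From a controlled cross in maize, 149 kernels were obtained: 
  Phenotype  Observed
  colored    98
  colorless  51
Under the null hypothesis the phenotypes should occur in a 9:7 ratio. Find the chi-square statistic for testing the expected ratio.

Total ratio parts = 16. Expected numbers out of 149:
  colored: 149 × 9/16 = 83.8125
  colorless: 149 × 7/16 = 65.1875
χ² = Σ (O − E)² / E
  colored: (98 − 83.8125)² / 83.8125 = 2.4016
  colorless: (51 − 65.1875)² / 65.1875 = 3.0878
χ² = 2.4016 + 3.0878 = 5.4894 ≈ 5.489

5.489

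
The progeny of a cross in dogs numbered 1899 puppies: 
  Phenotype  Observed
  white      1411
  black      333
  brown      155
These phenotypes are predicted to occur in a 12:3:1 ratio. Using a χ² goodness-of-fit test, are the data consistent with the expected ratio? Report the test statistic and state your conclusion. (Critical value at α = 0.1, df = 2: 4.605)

12.727; not consistent

Under the 12:3:1 hypothesis (Σ ratio = 16, N = 1899):
  white: 1899 × 12/16 = 1424.25
  black: 1899 × 3/16 = 356.0625
  brown: 1899 × 1/16 = 118.6875
χ² = Σ (O − E)² / E
  white: (1411 − 1424.25)² / 1424.25 = 0.1233
  black: (333 − 356.0625)² / 356.0625 = 1.4938
  brown: (155 − 118.6875)² / 118.6875 = 11.1098
χ² = 0.1233 + 1.4938 + 11.1098 = 12.7269 ≈ 12.727
Degrees of freedom = 3 − 1 = 2; critical value at α = 0.1 is 4.605.
Since 12.727 > 4.605, we reject the null hypothesis — the data do not fit the 12:3:1 ratio.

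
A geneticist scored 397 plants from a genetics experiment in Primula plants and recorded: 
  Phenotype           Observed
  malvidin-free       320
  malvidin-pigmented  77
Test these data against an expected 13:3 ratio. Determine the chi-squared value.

0.109

Expected counts for N = 397 under a 13:3 ratio (total parts = 16):
  malvidin-free: 397 × 13/16 = 322.5625
  malvidin-pigmented: 397 × 3/16 = 74.4375
χ² = Σ (O − E)² / E
  malvidin-free: (320 − 322.5625)² / 322.5625 = 0.0204
  malvidin-pigmented: (77 − 74.4375)² / 74.4375 = 0.0882
χ² = 0.0204 + 0.0882 = 0.1086 ≈ 0.109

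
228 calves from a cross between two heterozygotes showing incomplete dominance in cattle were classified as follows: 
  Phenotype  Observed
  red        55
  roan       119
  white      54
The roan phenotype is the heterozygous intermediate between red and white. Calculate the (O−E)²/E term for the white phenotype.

0.158

With incomplete dominance, a heterozygote × heterozygote cross gives a 1:2:1 phenotypic ratio.
Under the 1:2:1 hypothesis (Σ ratio = 4, N = 228):
  red: 228 × 1/4 = 57
  roan: 228 × 2/4 = 114
  white: 228 × 1/4 = 57
Contribution of white: (54 − 57)² / 57 = 0.1579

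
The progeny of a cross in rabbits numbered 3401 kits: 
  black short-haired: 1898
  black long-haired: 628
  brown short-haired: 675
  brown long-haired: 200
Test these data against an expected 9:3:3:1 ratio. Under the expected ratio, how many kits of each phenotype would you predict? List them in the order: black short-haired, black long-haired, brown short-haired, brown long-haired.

Expected counts for N = 3401 under a 9:3:3:1 ratio (total parts = 16):
  black short-haired: 3401 × 9/16 = 1913.0625
  black long-haired: 3401 × 3/16 = 637.6875
  brown short-haired: 3401 × 3/16 = 637.6875
  brown long-haired: 3401 × 1/16 = 212.5625

1913.0625, 637.6875, 637.6875, 212.5625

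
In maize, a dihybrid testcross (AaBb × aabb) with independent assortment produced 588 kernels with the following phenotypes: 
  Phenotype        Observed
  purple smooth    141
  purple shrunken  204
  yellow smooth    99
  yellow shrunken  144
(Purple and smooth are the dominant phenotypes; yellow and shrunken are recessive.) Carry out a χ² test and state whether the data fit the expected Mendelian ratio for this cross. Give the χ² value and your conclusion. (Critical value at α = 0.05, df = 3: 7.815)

A dihybrid testcross with independent assortment gives a 1:1:1:1 ratio.
Total ratio parts = 4. Expected numbers out of 588:
  purple smooth: 588 × 1/4 = 147
  purple shrunken: 588 × 1/4 = 147
  yellow smooth: 588 × 1/4 = 147
  yellow shrunken: 588 × 1/4 = 147
χ² = Σ (O − E)² / E
  purple smooth: (141 − 147)² / 147 = 0.2449
  purple shrunken: (204 − 147)² / 147 = 22.1020
  yellow smooth: (99 − 147)² / 147 = 15.6735
  yellow shrunken: (144 − 147)² / 147 = 0.0612
χ² = 0.2449 + 22.1020 + 15.6735 + 0.0612 = 38.0816 ≈ 38.082
Degrees of freedom = 4 − 1 = 3; critical value at α = 0.05 is 7.815.
Since 38.082 > 7.815, we reject the null hypothesis — the data do not fit the 1:1:1:1 ratio.

38.082; not consistent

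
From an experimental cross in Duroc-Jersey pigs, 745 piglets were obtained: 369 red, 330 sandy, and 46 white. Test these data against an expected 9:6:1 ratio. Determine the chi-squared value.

15.161

Expected counts for N = 745 under a 9:6:1 ratio (total parts = 16):
  red: 745 × 9/16 = 419.0625
  sandy: 745 × 6/16 = 279.375
  white: 745 × 1/16 = 46.5625
χ² = Σ (O − E)² / E
  red: (369 − 419.0625)² / 419.0625 = 5.9806
  sandy: (330 − 279.375)² / 279.375 = 9.1737
  white: (46 − 46.5625)² / 46.5625 = 0.0068
χ² = 5.9806 + 9.1737 + 0.0068 = 15.1611 ≈ 15.161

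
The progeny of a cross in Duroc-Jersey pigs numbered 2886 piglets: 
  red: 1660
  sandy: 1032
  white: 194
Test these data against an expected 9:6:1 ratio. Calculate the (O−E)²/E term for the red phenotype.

0.826

Expected counts for N = 2886 under a 9:6:1 ratio (total parts = 16):
  red: 2886 × 9/16 = 1623.375
  sandy: 2886 × 6/16 = 1082.25
  white: 2886 × 1/16 = 180.375
Contribution of red: (1660 − 1623.375)² / 1623.375 = 0.8263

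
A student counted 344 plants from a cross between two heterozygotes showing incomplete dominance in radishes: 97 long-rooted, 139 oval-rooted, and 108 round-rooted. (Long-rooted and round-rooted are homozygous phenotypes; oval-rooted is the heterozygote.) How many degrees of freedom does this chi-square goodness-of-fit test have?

With incomplete dominance, a heterozygote × heterozygote cross gives a 1:2:1 phenotypic ratio.
A goodness-of-fit test with 3 phenotype classes has df = 3 − 1 = 2.

2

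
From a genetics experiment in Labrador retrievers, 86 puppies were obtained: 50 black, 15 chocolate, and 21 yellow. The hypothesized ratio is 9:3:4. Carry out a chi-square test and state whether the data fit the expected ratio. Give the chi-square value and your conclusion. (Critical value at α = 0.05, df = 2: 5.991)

Under the 9:3:4 hypothesis (Σ ratio = 16, N = 86):
  black: 86 × 9/16 = 48.375
  chocolate: 86 × 3/16 = 16.125
  yellow: 86 × 4/16 = 21.5
χ² = Σ (O − E)² / E
  black: (50 − 48.375)² / 48.375 = 0.0546
  chocolate: (15 − 16.125)² / 16.125 = 0.0785
  yellow: (21 − 21.5)² / 21.5 = 0.0116
χ² = 0.0546 + 0.0785 + 0.0116 = 0.1447 ≈ 0.145
Degrees of freedom = 3 − 1 = 2; critical value at α = 0.05 is 5.991.
Since 0.145 < 5.991, we fail to reject the null hypothesis — the data are consistent with the 9:3:4 ratio.

0.145; consistent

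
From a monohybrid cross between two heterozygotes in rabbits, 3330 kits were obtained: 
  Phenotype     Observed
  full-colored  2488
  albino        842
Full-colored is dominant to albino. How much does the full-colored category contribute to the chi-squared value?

0.036

For a monohybrid cross between heterozygotes with complete dominance, the expected phenotypic ratio is 3:1.
Expected counts for N = 3330 under a 3:1 ratio (total parts = 4):
  full-colored: 3330 × 3/4 = 2497.5
  albino: 3330 × 1/4 = 832.5
Contribution of full-colored: (2488 − 2497.5)² / 2497.5 = 0.0361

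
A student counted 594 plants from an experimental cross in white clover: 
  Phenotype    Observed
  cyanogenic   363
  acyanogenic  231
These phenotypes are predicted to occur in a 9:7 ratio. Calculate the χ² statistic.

5.704

Under the 9:7 hypothesis (Σ ratio = 16, N = 594):
  cyanogenic: 594 × 9/16 = 334.125
  acyanogenic: 594 × 7/16 = 259.875
χ² = Σ (O − E)² / E
  cyanogenic: (363 − 334.125)² / 334.125 = 2.4954
  acyanogenic: (231 − 259.875)² / 259.875 = 3.2083
χ² = 2.4954 + 3.2083 = 5.7037 ≈ 5.704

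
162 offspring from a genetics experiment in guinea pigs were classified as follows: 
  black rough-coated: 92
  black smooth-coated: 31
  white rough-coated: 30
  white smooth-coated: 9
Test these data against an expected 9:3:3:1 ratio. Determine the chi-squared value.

0.151

Expected counts for N = 162 under a 9:3:3:1 ratio (total parts = 16):
  black rough-coated: 162 × 9/16 = 91.125
  black smooth-coated: 162 × 3/16 = 30.375
  white rough-coated: 162 × 3/16 = 30.375
  white smooth-coated: 162 × 1/16 = 10.125
χ² = Σ (O − E)² / E
  black rough-coated: (92 − 91.125)² / 91.125 = 0.0084
  black smooth-coated: (31 − 30.375)² / 30.375 = 0.0129
  white rough-coated: (30 − 30.375)² / 30.375 = 0.0046
  white smooth-coated: (9 − 10.125)² / 10.125 = 0.1250
χ² = 0.0084 + 0.0129 + 0.0046 + 0.1250 = 0.1509 ≈ 0.151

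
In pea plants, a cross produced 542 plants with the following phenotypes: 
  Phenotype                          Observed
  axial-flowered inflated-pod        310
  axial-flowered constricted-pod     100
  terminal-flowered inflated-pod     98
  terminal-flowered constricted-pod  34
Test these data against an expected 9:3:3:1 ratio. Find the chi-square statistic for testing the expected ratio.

Expected counts for N = 542 under a 9:3:3:1 ratio (total parts = 16):
  axial-flowered inflated-pod: 542 × 9/16 = 304.875
  axial-flowered constricted-pod: 542 × 3/16 = 101.625
  terminal-flowered inflated-pod: 542 × 3/16 = 101.625
  terminal-flowered constricted-pod: 542 × 1/16 = 33.875
χ² = Σ (O − E)² / E
  axial-flowered inflated-pod: (310 − 304.875)² / 304.875 = 0.0862
  axial-flowered constricted-pod: (100 − 101.625)² / 101.625 = 0.0260
  terminal-flowered inflated-pod: (98 − 101.625)² / 101.625 = 0.1293
  terminal-flowered constricted-pod: (34 − 33.875)² / 33.875 = 0.0005
χ² = 0.0862 + 0.0260 + 0.1293 + 0.0005 = 0.242

0.242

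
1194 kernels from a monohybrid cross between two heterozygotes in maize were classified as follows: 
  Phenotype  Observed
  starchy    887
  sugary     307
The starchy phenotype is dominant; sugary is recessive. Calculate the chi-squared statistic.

For a monohybrid cross between heterozygotes with complete dominance, the expected phenotypic ratio is 3:1.
Total ratio parts = 4. Expected numbers out of 1194:
  starchy: 1194 × 3/4 = 895.5
  sugary: 1194 × 1/4 = 298.5
χ² = Σ (O − E)² / E
  starchy: (887 − 895.5)² / 895.5 = 0.0807
  sugary: (307 − 298.5)² / 298.5 = 0.2420
χ² = 0.0807 + 0.2420 = 0.3227 ≈ 0.323

0.323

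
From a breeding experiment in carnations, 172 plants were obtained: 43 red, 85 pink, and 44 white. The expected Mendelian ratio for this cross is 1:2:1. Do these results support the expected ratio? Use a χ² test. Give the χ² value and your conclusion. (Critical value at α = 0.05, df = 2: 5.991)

0.035; consistent

Under the 1:2:1 hypothesis (Σ ratio = 4, N = 172):
  red: 172 × 1/4 = 43
  pink: 172 × 2/4 = 86
  white: 172 × 1/4 = 43
χ² = Σ (O − E)² / E
  red: (43 − 43)² / 43 = 0.0000
  pink: (85 − 86)² / 86 = 0.0116
  white: (44 − 43)² / 43 = 0.0233
χ² = 0.0000 + 0.0116 + 0.0233 = 0.0349 ≈ 0.035
Degrees of freedom = 3 − 1 = 2; critical value at α = 0.05 is 5.991.
Since 0.035 < 5.991, we fail to reject the null hypothesis — the data are consistent with the 1:2:1 ratio.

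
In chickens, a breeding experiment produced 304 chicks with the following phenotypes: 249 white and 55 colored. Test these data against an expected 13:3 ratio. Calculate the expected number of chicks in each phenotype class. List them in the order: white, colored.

247, 57

Expected counts for N = 304 under a 13:3 ratio (total parts = 16):
  white: 304 × 13/16 = 247
  colored: 304 × 3/16 = 57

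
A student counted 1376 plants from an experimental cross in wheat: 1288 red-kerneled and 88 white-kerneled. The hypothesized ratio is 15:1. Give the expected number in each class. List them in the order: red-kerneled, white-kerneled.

Total ratio parts = 16. Expected numbers out of 1376:
  red-kerneled: 1376 × 15/16 = 1290
  white-kerneled: 1376 × 1/16 = 86

1290, 86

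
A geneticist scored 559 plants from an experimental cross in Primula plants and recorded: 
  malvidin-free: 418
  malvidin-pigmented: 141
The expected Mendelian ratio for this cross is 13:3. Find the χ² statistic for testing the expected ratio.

15.377

The 13:3 ratio has 16 parts, so with N = 559 the expected counts are:
  malvidin-free: 559 × 13/16 = 454.1875
  malvidin-pigmented: 559 × 3/16 = 104.8125
χ² = Σ (O − E)² / E
  malvidin-free: (418 − 454.1875)² / 454.1875 = 2.8832
  malvidin-pigmented: (141 − 104.8125)² / 104.8125 = 12.4941
χ² = 2.8832 + 12.4941 = 15.3773 ≈ 15.377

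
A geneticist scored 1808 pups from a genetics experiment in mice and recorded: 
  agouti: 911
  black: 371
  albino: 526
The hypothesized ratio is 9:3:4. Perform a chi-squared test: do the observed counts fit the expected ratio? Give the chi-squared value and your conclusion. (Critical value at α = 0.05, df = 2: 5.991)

26.184; not consistent

Expected counts for N = 1808 under a 9:3:4 ratio (total parts = 16):
  agouti: 1808 × 9/16 = 1017
  black: 1808 × 3/16 = 339
  albino: 1808 × 4/16 = 452
χ² = Σ (O − E)² / E
  agouti: (911 − 1017)² / 1017 = 11.0482
  black: (371 − 339)² / 339 = 3.0206
  albino: (526 − 452)² / 452 = 12.1150
χ² = 11.0482 + 3.0206 + 12.1150 = 26.1838 ≈ 26.184
Degrees of freedom = 3 − 1 = 2; critical value at α = 0.05 is 5.991.
Since 26.184 > 5.991, we reject the null hypothesis — the data do not fit the 9:3:4 ratio.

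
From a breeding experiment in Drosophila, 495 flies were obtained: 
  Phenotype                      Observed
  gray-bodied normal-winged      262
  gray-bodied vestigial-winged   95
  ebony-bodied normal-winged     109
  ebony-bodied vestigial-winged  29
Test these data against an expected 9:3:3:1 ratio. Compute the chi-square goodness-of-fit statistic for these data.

3.967

The 9:3:3:1 ratio has 16 parts, so with N = 495 the expected counts are:
  gray-bodied normal-winged: 495 × 9/16 = 278.4375
  gray-bodied vestigial-winged: 495 × 3/16 = 92.8125
  ebony-bodied normal-winged: 495 × 3/16 = 92.8125
  ebony-bodied vestigial-winged: 495 × 1/16 = 30.9375
χ² = Σ (O − E)² / E
  gray-bodied normal-winged: (262 − 278.4375)² / 278.4375 = 0.9704
  gray-bodied vestigial-winged: (95 − 92.8125)² / 92.8125 = 0.0516
  ebony-bodied normal-winged: (109 − 92.8125)² / 92.8125 = 2.8233
  ebony-bodied vestigial-winged: (29 − 30.9375)² / 30.9375 = 0.1213
χ² = 0.9704 + 0.0516 + 2.8233 + 0.1213 = 3.9666 ≈ 3.967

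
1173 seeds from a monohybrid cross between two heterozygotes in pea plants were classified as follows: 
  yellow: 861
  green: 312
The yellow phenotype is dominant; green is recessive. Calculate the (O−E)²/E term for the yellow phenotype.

For a monohybrid cross between heterozygotes with complete dominance, the expected phenotypic ratio is 3:1.
Expected counts for N = 1173 under a 3:1 ratio (total parts = 4):
  yellow: 1173 × 3/4 = 879.75
  green: 1173 × 1/4 = 293.25
Contribution of yellow: (861 − 879.75)² / 879.75 = 0.3996

0.400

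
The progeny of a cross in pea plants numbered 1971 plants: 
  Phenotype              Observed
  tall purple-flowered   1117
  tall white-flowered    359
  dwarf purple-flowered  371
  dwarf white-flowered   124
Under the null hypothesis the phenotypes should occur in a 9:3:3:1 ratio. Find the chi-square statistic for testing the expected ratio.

0.375

The 9:3:3:1 ratio has 16 parts, so with N = 1971 the expected counts are:
  tall purple-flowered: 1971 × 9/16 = 1108.6875
  tall white-flowered: 1971 × 3/16 = 369.5625
  dwarf purple-flowered: 1971 × 3/16 = 369.5625
  dwarf white-flowered: 1971 × 1/16 = 123.1875
χ² = Σ (O − E)² / E
  tall purple-flowered: (1117 − 1108.6875)² / 1108.6875 = 0.0623
  tall white-flowered: (359 − 369.5625)² / 369.5625 = 0.3019
  dwarf purple-flowered: (371 − 369.5625)² / 369.5625 = 0.0056
  dwarf white-flowered: (124 − 123.1875)² / 123.1875 = 0.0054
χ² = 0.0623 + 0.3019 + 0.0056 + 0.0054 = 0.3752 ≈ 0.375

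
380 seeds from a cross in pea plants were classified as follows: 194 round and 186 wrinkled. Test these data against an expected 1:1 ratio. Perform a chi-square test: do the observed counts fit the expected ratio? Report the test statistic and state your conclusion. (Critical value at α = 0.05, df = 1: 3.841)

Under the 1:1 hypothesis (Σ ratio = 2, N = 380):
  round: 380 × 1/2 = 190
  wrinkled: 380 × 1/2 = 190
χ² = Σ (O − E)² / E
  round: (194 − 190)² / 190 = 0.0842
  wrinkled: (186 − 190)² / 190 = 0.0842
χ² = 0.0842 + 0.0842 = 0.1684 ≈ 0.168
Degrees of freedom = 2 − 1 = 1; critical value at α = 0.05 is 3.841.
Since 0.168 < 3.841, we fail to reject the null hypothesis — the data are consistent with the 1:1 ratio.

0.168; consistent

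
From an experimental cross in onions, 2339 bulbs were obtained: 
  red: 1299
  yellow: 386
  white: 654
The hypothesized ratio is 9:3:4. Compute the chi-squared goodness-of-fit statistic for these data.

Total ratio parts = 16. Expected numbers out of 2339:
  red: 2339 × 9/16 = 1315.6875
  yellow: 2339 × 3/16 = 438.5625
  white: 2339 × 4/16 = 584.75
χ² = Σ (O − E)² / E
  red: (1299 − 1315.6875)² / 1315.6875 = 0.2117
  yellow: (386 − 438.5625)² / 438.5625 = 6.2997
  white: (654 − 584.75)² / 584.75 = 8.2010
χ² = 0.2117 + 6.2997 + 8.2010 = 14.7124 ≈ 14.712

14.712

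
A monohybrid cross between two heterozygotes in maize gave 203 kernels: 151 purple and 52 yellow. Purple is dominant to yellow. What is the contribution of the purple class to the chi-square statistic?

0.010

For a monohybrid cross between heterozygotes with complete dominance, the expected phenotypic ratio is 3:1.
Total ratio parts = 4. Expected numbers out of 203:
  purple: 203 × 3/4 = 152.25
  yellow: 203 × 1/4 = 50.75
Contribution of purple: (151 − 152.25)² / 152.25 = 0.0103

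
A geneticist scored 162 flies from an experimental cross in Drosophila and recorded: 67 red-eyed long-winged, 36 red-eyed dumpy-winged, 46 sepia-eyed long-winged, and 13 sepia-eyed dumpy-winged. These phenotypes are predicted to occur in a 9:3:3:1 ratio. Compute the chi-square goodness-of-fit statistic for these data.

16.283

Expected counts for N = 162 under a 9:3:3:1 ratio (total parts = 16):
  red-eyed long-winged: 162 × 9/16 = 91.125
  red-eyed dumpy-winged: 162 × 3/16 = 30.375
  sepia-eyed long-winged: 162 × 3/16 = 30.375
  sepia-eyed dumpy-winged: 162 × 1/16 = 10.125
χ² = Σ (O − E)² / E
  red-eyed long-winged: (67 − 91.125)² / 91.125 = 6.3870
  red-eyed dumpy-winged: (36 − 30.375)² / 30.375 = 1.0417
  sepia-eyed long-winged: (46 − 30.375)² / 30.375 = 8.0376
  sepia-eyed dumpy-winged: (13 − 10.125)² / 10.125 = 0.8164
χ² = 6.3870 + 1.0417 + 8.0376 + 0.8164 = 16.2827 ≈ 16.283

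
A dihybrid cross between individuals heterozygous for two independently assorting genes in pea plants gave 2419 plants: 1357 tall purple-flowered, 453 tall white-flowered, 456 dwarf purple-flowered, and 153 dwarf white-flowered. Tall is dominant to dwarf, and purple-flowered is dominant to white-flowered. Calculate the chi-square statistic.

A dihybrid F₂ with independent assortment and complete dominance at both loci gives a 9:3:3:1 phenotypic ratio.
The 9:3:3:1 ratio has 16 parts, so with N = 2419 the expected counts are:
  tall purple-flowered: 2419 × 9/16 = 1360.6875
  tall white-flowered: 2419 × 3/16 = 453.5625
  dwarf purple-flowered: 2419 × 3/16 = 453.5625
  dwarf white-flowered: 2419 × 1/16 = 151.1875
χ² = Σ (O − E)² / E
  tall purple-flowered: (1357 − 1360.6875)² / 1360.6875 = 0.0100
  tall white-flowered: (453 − 453.5625)² / 453.5625 = 0.0007
  dwarf purple-flowered: (456 − 453.5625)² / 453.5625 = 0.0131
  dwarf white-flowered: (153 − 151.1875)² / 151.1875 = 0.0217
χ² = 0.0100 + 0.0007 + 0.0131 + 0.0217 = 0.0455 ≈ 0.046

0.046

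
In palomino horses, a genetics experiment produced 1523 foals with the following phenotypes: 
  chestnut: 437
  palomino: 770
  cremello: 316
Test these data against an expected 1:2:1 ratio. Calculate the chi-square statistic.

19.416

Under the 1:2:1 hypothesis (Σ ratio = 4, N = 1523):
  chestnut: 1523 × 1/4 = 380.75
  palomino: 1523 × 2/4 = 761.5
  cremello: 1523 × 1/4 = 380.75
χ² = Σ (O − E)² / E
  chestnut: (437 − 380.75)² / 380.75 = 8.3101
  palomino: (770 − 761.5)² / 761.5 = 0.0949
  cremello: (316 − 380.75)² / 380.75 = 11.0113
χ² = 8.3101 + 0.0949 + 11.0113 = 19.4163 ≈ 19.416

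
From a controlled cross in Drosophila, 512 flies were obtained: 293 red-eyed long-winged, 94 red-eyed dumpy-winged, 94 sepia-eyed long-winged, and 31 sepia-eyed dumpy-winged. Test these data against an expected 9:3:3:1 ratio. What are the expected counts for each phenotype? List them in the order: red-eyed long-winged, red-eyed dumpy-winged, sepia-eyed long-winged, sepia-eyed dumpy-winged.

288, 96, 96, 32

The 9:3:3:1 ratio has 16 parts, so with N = 512 the expected counts are:
  red-eyed long-winged: 512 × 9/16 = 288
  red-eyed dumpy-winged: 512 × 3/16 = 96
  sepia-eyed long-winged: 512 × 3/16 = 96
  sepia-eyed dumpy-winged: 512 × 1/16 = 32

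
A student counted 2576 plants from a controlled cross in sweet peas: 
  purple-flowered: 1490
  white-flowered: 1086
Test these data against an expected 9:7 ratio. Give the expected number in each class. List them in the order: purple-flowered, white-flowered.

Under the 9:7 hypothesis (Σ ratio = 16, N = 2576):
  purple-flowered: 2576 × 9/16 = 1449
  white-flowered: 2576 × 7/16 = 1127

1449, 1127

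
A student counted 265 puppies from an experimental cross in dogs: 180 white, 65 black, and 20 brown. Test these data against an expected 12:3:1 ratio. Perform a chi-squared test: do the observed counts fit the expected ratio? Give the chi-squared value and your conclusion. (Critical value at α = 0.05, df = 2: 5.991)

7.201; not consistent

The 12:3:1 ratio has 16 parts, so with N = 265 the expected counts are:
  white: 265 × 12/16 = 198.75
  black: 265 × 3/16 = 49.6875
  brown: 265 × 1/16 = 16.5625
χ² = Σ (O − E)² / E
  white: (180 − 198.75)² / 198.75 = 1.7689
  black: (65 − 49.6875)² / 49.6875 = 4.7189
  brown: (20 − 16.5625)² / 16.5625 = 0.7134
χ² = 1.7689 + 4.7189 + 0.7134 = 7.2012 ≈ 7.201
Degrees of freedom = 3 − 1 = 2; critical value at α = 0.05 is 5.991.
Since 7.201 > 5.991, we reject the null hypothesis — the data do not fit the 12:3:1 ratio.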